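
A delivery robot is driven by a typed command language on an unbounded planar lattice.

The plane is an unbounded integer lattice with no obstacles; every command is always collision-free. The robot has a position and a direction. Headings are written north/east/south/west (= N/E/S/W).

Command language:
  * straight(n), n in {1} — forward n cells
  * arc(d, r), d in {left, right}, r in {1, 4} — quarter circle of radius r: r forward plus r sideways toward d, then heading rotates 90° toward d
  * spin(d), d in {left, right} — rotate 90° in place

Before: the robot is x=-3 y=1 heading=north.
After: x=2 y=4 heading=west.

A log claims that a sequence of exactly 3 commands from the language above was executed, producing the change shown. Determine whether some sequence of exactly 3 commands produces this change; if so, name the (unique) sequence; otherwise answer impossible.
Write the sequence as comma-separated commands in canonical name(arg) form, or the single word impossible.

key: order matters: swapping arc(right, 4) and spin(right) lands elsewhere
t0: x=-3 y=1 heading=north
t=1 arc(right, 4) ⇒ x=1 y=5 heading=east
t=2 arc(right, 1) ⇒ x=2 y=4 heading=south
t=3 spin(right) ⇒ x=2 y=4 heading=west
uniquely the one of 343 3-step routes that fits.

arc(right, 4), arc(right, 1), spin(right)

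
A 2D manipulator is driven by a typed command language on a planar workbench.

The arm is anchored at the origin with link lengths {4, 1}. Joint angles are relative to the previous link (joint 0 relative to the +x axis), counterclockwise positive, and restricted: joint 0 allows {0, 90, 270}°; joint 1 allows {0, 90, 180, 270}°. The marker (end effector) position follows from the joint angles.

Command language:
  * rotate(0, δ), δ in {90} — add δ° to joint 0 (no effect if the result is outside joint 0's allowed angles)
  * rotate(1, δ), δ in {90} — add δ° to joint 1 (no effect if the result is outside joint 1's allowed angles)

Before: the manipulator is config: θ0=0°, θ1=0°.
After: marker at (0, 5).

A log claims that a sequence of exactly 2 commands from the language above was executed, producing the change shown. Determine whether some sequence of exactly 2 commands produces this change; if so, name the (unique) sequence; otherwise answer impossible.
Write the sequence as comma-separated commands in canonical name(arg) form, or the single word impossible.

rotate(0, 90), rotate(0, 90)

start: config: θ0=0°, θ1=0°
1. rotate(0, 90) → config: θ0=90°, θ1=0°
2. rotate(0, 90) → config: θ0=90°, θ1=0°
all 4 alternatives checked — unique.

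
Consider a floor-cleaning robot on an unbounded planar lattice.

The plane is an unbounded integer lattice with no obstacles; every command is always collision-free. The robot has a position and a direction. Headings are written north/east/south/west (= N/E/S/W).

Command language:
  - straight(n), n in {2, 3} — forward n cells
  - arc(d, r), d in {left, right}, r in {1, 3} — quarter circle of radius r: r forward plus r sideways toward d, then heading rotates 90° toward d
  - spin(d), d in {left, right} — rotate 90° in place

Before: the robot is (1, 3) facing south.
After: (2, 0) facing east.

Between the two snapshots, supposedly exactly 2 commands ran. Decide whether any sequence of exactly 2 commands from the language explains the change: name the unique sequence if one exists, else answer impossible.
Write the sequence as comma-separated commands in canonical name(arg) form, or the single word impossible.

key: position moved to (2,0) AND the heading swung to E — translation plus rotation needed
from: (1, 3) facing south
1. straight(2) → (1, 1) facing south
2. arc(left, 1) → (2, 0) facing east
all 64 alternatives checked — unique.

straight(2), arc(left, 1)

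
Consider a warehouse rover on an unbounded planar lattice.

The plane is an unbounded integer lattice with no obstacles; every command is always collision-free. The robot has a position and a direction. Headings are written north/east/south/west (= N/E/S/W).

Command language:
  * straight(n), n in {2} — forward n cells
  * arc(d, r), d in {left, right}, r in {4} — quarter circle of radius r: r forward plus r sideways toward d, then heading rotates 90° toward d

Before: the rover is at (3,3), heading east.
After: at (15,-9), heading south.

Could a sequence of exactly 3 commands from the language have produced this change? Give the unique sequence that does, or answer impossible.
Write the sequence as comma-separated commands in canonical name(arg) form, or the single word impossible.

arc(right, 4), arc(left, 4), arc(right, 4)

key: cell and facing (now S) both changed — the 3 commands mix motion and turning
start: at (3,3), heading east
[1] after arc(right, 4): at (7,-1), heading south
[2] after arc(left, 4): at (11,-5), heading east
[3] after arc(right, 4): at (15,-9), heading south
uniquely the one of 27 3-step routes that fits.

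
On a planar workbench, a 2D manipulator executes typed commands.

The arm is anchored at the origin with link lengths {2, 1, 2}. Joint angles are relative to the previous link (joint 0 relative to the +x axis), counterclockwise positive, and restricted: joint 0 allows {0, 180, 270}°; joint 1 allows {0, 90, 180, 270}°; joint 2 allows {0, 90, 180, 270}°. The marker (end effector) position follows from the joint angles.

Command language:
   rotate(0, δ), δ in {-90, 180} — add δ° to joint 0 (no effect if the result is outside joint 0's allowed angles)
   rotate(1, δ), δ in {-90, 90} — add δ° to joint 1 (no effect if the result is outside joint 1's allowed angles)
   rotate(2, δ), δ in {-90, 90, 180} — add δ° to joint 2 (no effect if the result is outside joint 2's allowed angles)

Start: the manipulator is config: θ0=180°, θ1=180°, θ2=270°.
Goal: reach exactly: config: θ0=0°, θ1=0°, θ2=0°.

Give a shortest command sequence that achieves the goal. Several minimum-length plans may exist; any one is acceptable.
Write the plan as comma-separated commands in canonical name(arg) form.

t0: config: θ0=180°, θ1=180°, θ2=270°
1. rotate(2, 90) → config: θ0=180°, θ1=180°, θ2=0°
2. rotate(1, -90) → config: θ0=180°, θ1=90°, θ2=0°
3. rotate(1, -90) → config: θ0=180°, θ1=0°, θ2=0°
4. rotate(0, 180) → config: θ0=0°, θ1=0°, θ2=0°
minimal: 4 command(s), checked below 4.

rotate(2, 90), rotate(1, -90), rotate(1, -90), rotate(0, 180)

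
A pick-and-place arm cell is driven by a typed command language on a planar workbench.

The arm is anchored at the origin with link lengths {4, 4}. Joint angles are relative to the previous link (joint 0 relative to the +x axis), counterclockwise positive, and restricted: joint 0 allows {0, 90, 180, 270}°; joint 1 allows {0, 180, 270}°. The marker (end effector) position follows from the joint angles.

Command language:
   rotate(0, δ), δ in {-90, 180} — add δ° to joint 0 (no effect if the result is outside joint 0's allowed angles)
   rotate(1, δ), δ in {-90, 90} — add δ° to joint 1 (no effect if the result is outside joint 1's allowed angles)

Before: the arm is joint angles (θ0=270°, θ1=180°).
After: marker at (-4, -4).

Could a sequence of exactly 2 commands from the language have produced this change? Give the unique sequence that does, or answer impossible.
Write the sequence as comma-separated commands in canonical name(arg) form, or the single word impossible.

rotate(1, -90), rotate(1, 90)

key: running rotate(1, 90) before rotate(1, -90) would end elsewhere — order is forced
begin: joint angles (θ0=270°, θ1=180°)
1. rotate(1, -90) → joint angles (θ0=270°, θ1=180°)
2. rotate(1, 90) → joint angles (θ0=270°, θ1=270°)
no rival 2-sequence matches.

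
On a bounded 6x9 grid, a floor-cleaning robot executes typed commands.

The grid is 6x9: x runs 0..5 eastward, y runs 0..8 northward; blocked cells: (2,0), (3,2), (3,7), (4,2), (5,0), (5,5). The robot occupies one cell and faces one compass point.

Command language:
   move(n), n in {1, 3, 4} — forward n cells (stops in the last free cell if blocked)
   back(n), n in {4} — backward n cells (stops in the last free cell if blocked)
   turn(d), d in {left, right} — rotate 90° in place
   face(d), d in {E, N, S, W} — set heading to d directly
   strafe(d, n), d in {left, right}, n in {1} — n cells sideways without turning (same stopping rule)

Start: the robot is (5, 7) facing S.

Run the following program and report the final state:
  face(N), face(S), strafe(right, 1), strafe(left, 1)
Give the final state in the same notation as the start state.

(5, 7) facing S

start: (5, 7) facing S
t=1 face(N) ⇒ (5, 7) facing N
t=2 face(S) ⇒ (5, 7) facing S
t=3 strafe(right, 1) ⇒ (4, 7) facing S
t=4 strafe(left, 1) ⇒ (5, 7) facing S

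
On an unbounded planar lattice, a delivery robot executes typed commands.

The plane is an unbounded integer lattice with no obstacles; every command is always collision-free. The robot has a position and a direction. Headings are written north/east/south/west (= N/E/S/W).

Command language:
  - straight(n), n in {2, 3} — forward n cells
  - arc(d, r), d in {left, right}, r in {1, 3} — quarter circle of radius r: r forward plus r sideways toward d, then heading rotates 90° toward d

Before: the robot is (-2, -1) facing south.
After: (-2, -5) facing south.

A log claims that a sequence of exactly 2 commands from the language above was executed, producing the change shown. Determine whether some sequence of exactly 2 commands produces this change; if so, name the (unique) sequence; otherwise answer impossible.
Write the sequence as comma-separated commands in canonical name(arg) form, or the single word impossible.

key: still facing S at the end — nothing in the sequence rotates
t0: (-2, -1) facing south
step 1 (straight(2)): (-2, -3) facing south
step 2 (straight(2)): (-2, -5) facing south
no rival 2-sequence matches.

straight(2), straight(2)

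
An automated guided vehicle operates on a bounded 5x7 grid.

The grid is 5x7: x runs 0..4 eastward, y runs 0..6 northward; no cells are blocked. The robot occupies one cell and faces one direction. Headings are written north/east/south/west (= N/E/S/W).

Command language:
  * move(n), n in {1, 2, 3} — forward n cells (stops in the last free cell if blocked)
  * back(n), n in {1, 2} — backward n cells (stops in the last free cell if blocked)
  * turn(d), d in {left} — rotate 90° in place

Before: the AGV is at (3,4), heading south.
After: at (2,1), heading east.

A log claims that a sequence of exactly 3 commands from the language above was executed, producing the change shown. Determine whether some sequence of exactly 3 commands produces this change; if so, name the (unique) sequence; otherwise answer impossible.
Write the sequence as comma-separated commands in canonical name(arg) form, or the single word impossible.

move(3), turn(left), back(1)

key: running back(1) before move(3) would end elsewhere — order is forced
begin: at (3,4), heading south
step 1 (move(3)): at (3,1), heading south
step 2 (turn(left)): at (3,1), heading east
step 3 (back(1)): at (2,1), heading east
uniquely the one of 216 3-step routes that fits.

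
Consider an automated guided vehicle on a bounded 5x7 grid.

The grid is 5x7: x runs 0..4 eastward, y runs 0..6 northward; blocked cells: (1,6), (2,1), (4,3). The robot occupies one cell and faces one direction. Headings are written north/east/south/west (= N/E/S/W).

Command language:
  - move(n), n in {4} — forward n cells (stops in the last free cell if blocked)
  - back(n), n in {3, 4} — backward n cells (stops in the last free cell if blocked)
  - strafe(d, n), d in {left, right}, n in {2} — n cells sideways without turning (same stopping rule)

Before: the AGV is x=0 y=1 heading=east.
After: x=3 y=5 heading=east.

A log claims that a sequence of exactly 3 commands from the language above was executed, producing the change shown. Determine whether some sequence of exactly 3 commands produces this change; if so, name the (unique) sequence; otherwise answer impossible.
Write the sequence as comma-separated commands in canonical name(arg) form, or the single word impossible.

strafe(left, 2), move(4), strafe(left, 2)

key: move(4) is stopped early by the blocked cell at (4,3)
t0: x=0 y=1 heading=east
step 1 (strafe(left, 2)): x=0 y=3 heading=east
step 2 (move(4)): x=3 y=3 heading=east
step 3 (strafe(left, 2)): x=3 y=5 heading=east
all 125 alternatives checked — unique.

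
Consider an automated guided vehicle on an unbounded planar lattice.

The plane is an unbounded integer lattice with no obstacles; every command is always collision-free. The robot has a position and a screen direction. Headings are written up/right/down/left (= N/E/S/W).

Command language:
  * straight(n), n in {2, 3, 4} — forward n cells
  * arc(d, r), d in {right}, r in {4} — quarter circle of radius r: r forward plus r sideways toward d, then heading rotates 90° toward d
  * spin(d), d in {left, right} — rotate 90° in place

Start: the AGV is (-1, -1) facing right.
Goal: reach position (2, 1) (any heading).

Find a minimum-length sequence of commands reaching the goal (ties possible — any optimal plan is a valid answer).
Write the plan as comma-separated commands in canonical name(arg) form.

straight(3), spin(left), straight(2)

t0: (-1, -1) facing right
[1] after straight(3): (2, -1) facing right
[2] after spin(left): (2, -1) facing up
[3] after straight(2): (2, 1) facing up
nothing shorter than 3 reaches the goal.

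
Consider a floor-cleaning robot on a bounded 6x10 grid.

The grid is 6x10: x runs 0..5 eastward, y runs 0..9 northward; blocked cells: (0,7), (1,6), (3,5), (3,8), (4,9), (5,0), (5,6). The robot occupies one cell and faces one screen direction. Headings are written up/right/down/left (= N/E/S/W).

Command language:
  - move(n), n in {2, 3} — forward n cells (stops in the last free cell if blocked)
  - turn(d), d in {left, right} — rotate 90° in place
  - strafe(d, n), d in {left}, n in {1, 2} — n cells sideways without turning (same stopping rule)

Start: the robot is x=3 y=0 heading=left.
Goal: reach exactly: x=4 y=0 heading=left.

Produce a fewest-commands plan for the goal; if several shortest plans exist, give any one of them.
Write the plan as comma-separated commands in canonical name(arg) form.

turn(left), strafe(left, 1), turn(right)

begin: x=3 y=0 heading=left
step 1 (turn(left)): x=3 y=0 heading=down
step 2 (strafe(left, 1)): x=4 y=0 heading=down
step 3 (turn(right)): x=4 y=0 heading=left
minimal: 3 command(s), checked below 3.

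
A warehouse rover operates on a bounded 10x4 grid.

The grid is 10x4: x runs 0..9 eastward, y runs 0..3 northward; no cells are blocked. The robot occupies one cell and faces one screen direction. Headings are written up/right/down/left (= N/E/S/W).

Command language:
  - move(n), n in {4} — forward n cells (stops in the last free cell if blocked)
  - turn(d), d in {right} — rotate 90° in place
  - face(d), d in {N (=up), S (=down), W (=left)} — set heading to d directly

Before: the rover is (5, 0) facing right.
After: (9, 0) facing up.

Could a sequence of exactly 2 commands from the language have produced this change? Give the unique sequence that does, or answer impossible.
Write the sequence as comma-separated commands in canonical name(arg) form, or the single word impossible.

move(4), face(N)

key: position moved to (9,0) AND the heading swung to N — translation plus rotation needed
from: (5, 0) facing right
t=1 move(4) ⇒ (9, 0) facing right
t=2 face(N) ⇒ (9, 0) facing up
no rival 2-sequence matches.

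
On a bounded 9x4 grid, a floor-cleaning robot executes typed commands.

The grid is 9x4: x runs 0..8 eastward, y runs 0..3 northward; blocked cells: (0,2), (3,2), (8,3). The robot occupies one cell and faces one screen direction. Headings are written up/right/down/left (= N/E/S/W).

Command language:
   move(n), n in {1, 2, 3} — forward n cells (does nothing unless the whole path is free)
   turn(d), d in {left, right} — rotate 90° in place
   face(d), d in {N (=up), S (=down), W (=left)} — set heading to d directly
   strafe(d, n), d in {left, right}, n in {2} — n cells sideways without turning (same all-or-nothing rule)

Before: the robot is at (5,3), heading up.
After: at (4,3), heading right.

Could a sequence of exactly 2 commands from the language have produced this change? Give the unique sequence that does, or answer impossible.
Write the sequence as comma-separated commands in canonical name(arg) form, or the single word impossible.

impossible

checked all 2-command options: none fits.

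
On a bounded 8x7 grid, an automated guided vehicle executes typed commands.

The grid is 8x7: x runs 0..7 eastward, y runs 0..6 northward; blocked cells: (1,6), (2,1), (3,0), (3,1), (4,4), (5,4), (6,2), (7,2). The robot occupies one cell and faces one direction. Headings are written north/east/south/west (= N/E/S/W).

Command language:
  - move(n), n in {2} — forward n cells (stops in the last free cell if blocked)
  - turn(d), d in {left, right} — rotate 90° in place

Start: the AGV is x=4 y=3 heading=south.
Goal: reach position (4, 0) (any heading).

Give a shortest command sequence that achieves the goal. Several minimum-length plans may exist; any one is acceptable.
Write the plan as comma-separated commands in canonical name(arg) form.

from: x=4 y=3 heading=south
1. move(2) → x=4 y=1 heading=south
2. move(2) → x=4 y=0 heading=south
shorter routes all fall short; 2 is best.

move(2), move(2)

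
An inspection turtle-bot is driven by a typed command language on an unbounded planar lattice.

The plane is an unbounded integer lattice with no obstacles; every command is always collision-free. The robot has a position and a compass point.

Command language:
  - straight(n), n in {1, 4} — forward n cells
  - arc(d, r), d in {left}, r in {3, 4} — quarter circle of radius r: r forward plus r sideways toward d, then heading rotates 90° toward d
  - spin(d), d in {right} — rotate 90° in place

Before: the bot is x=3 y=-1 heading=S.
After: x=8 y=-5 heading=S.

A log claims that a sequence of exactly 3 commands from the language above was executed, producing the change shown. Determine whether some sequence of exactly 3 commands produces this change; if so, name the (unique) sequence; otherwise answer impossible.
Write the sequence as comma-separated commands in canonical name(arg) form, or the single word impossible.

key: still facing S at the end — net rotation zero over 3 steps
begin: x=3 y=-1 heading=S
[1] after arc(left, 4): x=7 y=-5 heading=E
[2] after straight(1): x=8 y=-5 heading=E
[3] after spin(right): x=8 y=-5 heading=S
uniquely the one of 125 3-step routes that fits.

arc(left, 4), straight(1), spin(right)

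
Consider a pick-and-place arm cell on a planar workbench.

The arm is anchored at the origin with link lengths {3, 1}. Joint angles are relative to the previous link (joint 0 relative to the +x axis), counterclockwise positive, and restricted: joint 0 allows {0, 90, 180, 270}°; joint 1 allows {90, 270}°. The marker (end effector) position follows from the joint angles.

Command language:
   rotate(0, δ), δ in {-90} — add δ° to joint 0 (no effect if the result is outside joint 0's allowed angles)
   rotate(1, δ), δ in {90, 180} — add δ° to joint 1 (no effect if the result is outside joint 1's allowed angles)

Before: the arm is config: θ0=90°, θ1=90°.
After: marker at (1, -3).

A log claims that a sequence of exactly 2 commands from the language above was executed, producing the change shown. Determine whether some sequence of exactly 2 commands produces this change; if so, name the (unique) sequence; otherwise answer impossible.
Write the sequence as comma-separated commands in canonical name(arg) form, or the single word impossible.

initial: config: θ0=90°, θ1=90°
1. rotate(0, -90) → config: θ0=0°, θ1=90°
2. rotate(0, -90) → config: θ0=270°, θ1=90°
all 9 alternatives checked — unique.

rotate(0, -90), rotate(0, -90)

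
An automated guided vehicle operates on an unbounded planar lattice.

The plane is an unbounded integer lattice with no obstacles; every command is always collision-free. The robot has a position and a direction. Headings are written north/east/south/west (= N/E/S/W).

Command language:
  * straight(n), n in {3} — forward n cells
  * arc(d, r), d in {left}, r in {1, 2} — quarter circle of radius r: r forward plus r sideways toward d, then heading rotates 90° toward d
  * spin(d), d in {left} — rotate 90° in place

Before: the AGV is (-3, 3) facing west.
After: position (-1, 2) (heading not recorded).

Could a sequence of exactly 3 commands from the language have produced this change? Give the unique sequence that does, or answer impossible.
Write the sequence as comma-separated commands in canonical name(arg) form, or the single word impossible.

key: running straight(3) before arc(left, 1) would end elsewhere — order is forced
t0: (-3, 3) facing west
step 1 (arc(left, 1)): (-4, 2) facing south
step 2 (spin(left)): (-4, 2) facing east
step 3 (straight(3)): (-1, 2) facing east
no rival 3-sequence matches.

arc(left, 1), spin(left), straight(3)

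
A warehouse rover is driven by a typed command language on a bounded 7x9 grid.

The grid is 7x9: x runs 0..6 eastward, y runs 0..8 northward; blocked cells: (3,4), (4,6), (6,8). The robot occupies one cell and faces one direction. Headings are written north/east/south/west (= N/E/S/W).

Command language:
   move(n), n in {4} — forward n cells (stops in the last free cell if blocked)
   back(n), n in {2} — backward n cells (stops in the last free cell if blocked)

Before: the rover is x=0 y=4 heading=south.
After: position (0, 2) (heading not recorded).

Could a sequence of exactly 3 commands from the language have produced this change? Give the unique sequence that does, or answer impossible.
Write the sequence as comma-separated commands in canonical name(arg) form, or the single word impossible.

move(4), move(4), back(2)

key: the second move(4) runs into the grid edge before its full distance
begin: x=0 y=4 heading=south
[1] after move(4): x=0 y=0 heading=south
[2] after move(4): x=0 y=0 heading=south
[3] after back(2): x=0 y=2 heading=south
no other 3-command option fits: unique.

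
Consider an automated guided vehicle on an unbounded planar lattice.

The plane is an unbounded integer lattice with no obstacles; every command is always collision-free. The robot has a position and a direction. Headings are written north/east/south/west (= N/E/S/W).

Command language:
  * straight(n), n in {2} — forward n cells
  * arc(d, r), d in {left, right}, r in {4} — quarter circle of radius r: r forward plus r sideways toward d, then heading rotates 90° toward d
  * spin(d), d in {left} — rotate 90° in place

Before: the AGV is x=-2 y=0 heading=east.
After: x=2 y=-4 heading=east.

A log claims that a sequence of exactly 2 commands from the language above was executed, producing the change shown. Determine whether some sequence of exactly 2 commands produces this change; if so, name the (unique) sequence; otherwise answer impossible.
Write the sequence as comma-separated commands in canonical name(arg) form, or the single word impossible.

key: still facing E at the end — net rotation zero over 2 steps
start: x=-2 y=0 heading=east
[1] after arc(right, 4): x=2 y=-4 heading=south
[2] after spin(left): x=2 y=-4 heading=east
no rival 2-sequence matches.

arc(right, 4), spin(left)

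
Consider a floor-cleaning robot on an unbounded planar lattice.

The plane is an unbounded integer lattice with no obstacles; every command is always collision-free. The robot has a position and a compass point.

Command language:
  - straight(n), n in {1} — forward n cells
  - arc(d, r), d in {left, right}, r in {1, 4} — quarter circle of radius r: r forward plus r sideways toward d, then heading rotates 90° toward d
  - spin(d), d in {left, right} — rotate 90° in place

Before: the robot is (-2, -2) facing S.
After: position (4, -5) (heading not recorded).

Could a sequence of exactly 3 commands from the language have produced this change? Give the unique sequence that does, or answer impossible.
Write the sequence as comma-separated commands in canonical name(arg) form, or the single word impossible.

key: order matters: swapping arc(left, 4) and arc(left, 1) lands elsewhere
start: (-2, -2) facing S
1. arc(left, 4) → (2, -6) facing E
2. straight(1) → (3, -6) facing E
3. arc(left, 1) → (4, -5) facing N
uniquely the one of 343 3-step routes that fits.

arc(left, 4), straight(1), arc(left, 1)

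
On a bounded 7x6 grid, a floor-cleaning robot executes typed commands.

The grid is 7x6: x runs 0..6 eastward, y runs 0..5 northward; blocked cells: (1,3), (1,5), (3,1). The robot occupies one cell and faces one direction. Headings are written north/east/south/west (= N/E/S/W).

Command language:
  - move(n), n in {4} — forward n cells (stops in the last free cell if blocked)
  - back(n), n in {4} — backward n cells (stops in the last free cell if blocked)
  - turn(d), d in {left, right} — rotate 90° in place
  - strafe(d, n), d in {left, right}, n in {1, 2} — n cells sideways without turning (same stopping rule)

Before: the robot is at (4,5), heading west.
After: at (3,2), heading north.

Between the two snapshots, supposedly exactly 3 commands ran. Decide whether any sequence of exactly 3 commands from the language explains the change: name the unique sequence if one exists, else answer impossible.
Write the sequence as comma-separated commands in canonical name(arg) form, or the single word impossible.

key: running back(4) before turn(right) would end elsewhere — order is forced
t0: at (4,5), heading west
step 1 (turn(right)): at (4,5), heading north
step 2 (strafe(left, 1)): at (3,5), heading north
step 3 (back(4)): at (3,2), heading north
no other 3-command option fits: unique.

turn(right), strafe(left, 1), back(4)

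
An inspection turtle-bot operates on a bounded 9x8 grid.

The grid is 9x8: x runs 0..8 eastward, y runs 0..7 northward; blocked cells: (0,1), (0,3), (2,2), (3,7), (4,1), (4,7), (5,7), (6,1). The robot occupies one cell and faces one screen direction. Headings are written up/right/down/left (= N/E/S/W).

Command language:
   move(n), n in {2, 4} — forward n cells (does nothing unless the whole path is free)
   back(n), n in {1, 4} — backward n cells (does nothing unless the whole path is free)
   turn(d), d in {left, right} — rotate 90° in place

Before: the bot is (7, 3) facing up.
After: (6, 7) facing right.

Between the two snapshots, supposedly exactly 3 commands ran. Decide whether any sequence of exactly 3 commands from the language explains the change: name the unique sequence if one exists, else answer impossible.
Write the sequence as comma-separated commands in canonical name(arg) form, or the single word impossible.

move(4), turn(right), back(1)

key: running back(1) before move(4) would end elsewhere — order is forced
t0: (7, 3) facing up
1. move(4) → (7, 7) facing up
2. turn(right) → (7, 7) facing right
3. back(1) → (6, 7) facing right
no rival 3-sequence matches.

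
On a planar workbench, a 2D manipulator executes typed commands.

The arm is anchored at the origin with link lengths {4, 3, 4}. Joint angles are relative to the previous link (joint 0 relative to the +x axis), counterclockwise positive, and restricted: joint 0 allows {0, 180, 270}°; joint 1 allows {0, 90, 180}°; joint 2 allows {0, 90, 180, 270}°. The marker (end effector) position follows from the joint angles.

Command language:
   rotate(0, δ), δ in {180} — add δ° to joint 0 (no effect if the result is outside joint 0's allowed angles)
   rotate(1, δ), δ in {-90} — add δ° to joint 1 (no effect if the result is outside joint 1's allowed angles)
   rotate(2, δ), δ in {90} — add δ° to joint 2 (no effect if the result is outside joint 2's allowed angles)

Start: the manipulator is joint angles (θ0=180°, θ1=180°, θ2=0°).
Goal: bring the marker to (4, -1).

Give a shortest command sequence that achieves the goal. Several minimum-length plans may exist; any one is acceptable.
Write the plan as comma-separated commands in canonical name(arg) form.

start: joint angles (θ0=180°, θ1=180°, θ2=0°)
t=1 rotate(1, -90) ⇒ joint angles (θ0=180°, θ1=90°, θ2=0°)
t=2 rotate(2, 90) ⇒ joint angles (θ0=180°, θ1=90°, θ2=90°)
t=3 rotate(2, 90) ⇒ joint angles (θ0=180°, θ1=90°, θ2=180°)
t=4 rotate(0, 180) ⇒ joint angles (θ0=0°, θ1=90°, θ2=180°)
shorter routes all fall short; 4 is best.

rotate(1, -90), rotate(2, 90), rotate(2, 90), rotate(0, 180)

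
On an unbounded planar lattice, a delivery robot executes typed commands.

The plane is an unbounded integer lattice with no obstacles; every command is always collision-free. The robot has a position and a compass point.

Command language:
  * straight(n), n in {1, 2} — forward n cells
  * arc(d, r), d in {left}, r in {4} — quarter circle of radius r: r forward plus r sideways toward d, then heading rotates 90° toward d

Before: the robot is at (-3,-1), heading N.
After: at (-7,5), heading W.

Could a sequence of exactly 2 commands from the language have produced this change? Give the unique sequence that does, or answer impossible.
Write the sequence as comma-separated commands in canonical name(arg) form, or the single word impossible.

straight(2), arc(left, 4)

key: order matters: swapping straight(2) and arc(left, 4) lands elsewhere
start: at (-3,-1), heading N
1. straight(2) → at (-3,1), heading N
2. arc(left, 4) → at (-7,5), heading W
no rival 2-sequence matches.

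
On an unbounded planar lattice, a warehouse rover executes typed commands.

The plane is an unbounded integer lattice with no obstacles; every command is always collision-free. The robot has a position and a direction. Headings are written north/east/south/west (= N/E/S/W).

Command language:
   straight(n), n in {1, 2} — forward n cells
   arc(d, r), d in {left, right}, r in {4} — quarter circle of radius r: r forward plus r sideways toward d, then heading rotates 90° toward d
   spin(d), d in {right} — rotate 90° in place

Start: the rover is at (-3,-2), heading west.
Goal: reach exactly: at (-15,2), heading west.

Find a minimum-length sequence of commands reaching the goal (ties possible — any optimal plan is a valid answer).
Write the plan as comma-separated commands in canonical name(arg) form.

t0: at (-3,-2), heading west
1. arc(left, 4) → at (-7,-6), heading south
2. spin(right) → at (-7,-6), heading west
3. arc(right, 4) → at (-11,-2), heading north
4. arc(left, 4) → at (-15,2), heading west
minimal: 4 command(s), checked below 4.

arc(left, 4), spin(right), arc(right, 4), arc(left, 4)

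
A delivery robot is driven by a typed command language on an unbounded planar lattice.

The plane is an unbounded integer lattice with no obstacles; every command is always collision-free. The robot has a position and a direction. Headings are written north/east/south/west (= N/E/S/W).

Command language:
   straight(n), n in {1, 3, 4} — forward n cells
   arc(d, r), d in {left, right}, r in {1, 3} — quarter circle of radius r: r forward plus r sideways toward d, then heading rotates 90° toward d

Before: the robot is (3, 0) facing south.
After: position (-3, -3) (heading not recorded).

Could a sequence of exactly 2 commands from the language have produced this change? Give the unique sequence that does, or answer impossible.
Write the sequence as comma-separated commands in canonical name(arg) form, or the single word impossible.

arc(right, 3), straight(3)

key: running straight(3) before arc(right, 3) would end elsewhere — order is forced
initial: (3, 0) facing south
step 1 (arc(right, 3)): (0, -3) facing west
step 2 (straight(3)): (-3, -3) facing west
uniquely the one of 49 2-step routes that fits.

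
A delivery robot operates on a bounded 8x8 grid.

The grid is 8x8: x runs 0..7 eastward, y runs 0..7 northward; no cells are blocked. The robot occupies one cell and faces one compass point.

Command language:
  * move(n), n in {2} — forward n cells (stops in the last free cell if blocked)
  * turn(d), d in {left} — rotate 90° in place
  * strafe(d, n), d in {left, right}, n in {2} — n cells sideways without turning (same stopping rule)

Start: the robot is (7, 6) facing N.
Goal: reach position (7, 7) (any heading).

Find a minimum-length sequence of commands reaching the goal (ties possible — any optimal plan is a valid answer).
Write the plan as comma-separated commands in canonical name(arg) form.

move(2)

from: (7, 6) facing N
1. move(2) → (7, 7) facing N
minimal: 1 command(s), checked below 1.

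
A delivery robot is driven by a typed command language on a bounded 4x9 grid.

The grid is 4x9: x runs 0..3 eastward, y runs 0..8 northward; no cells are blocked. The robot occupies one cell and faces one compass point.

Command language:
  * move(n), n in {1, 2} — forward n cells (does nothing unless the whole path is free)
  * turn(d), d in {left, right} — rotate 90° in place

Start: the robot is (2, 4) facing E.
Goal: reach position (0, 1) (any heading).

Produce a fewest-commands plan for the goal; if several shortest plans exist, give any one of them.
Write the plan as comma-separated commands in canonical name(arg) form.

start: (2, 4) facing E
t=1 turn(right) ⇒ (2, 4) facing S
t=2 move(2) ⇒ (2, 2) facing S
t=3 move(1) ⇒ (2, 1) facing S
t=4 turn(right) ⇒ (2, 1) facing W
t=5 move(2) ⇒ (0, 1) facing W
minimal: 5 command(s), checked below 5.

turn(right), move(2), move(1), turn(right), move(2)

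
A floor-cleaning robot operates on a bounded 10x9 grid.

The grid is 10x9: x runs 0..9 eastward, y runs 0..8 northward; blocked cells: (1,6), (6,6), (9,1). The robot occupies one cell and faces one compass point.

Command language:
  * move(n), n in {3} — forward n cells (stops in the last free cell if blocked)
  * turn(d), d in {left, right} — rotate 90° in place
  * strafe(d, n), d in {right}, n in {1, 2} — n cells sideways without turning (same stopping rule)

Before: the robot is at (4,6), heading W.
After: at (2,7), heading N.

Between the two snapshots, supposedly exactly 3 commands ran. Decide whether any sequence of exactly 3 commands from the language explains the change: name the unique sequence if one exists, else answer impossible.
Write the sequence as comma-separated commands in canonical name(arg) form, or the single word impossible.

move(3), strafe(right, 1), turn(right)

key: running turn(right) before move(3) would end elsewhere — order is forced
t0: at (4,6), heading W
t=1 move(3) ⇒ at (2,6), heading W
t=2 strafe(right, 1) ⇒ at (2,7), heading W
t=3 turn(right) ⇒ at (2,7), heading N
no rival 3-sequence matches.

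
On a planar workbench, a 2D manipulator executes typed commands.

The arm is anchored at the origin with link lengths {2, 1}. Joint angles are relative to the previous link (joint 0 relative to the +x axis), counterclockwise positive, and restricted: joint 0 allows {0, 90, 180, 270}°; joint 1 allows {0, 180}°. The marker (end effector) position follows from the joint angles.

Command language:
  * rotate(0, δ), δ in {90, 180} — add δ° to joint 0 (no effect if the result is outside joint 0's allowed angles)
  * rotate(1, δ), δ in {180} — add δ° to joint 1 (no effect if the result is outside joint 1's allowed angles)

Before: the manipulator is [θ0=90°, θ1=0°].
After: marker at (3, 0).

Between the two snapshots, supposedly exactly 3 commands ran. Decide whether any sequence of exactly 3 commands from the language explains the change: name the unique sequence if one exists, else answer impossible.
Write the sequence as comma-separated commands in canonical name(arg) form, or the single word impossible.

initial: [θ0=90°, θ1=0°]
step 1 (rotate(0, 90)): [θ0=180°, θ1=0°]
step 2 (rotate(0, 90)): [θ0=270°, θ1=0°]
step 3 (rotate(0, 90)): [θ0=0°, θ1=0°]
no rival 3-sequence matches.

rotate(0, 90), rotate(0, 90), rotate(0, 90)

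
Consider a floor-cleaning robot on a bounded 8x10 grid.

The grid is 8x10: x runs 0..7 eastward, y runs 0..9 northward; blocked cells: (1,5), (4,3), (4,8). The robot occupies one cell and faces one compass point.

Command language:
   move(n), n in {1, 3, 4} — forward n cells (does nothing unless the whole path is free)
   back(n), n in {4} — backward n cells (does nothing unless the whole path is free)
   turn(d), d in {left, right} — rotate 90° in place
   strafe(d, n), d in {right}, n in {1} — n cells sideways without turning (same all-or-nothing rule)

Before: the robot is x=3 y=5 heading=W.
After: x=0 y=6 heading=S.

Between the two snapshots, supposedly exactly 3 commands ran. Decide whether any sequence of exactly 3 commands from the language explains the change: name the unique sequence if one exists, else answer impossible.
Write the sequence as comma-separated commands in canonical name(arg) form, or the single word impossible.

strafe(right, 1), move(3), turn(left)

key: running turn(left) before strafe(right, 1) would end elsewhere — order is forced
t0: x=3 y=5 heading=W
step 1 (strafe(right, 1)): x=3 y=6 heading=W
step 2 (move(3)): x=0 y=6 heading=W
step 3 (turn(left)): x=0 y=6 heading=S
all 343 alternatives checked — unique.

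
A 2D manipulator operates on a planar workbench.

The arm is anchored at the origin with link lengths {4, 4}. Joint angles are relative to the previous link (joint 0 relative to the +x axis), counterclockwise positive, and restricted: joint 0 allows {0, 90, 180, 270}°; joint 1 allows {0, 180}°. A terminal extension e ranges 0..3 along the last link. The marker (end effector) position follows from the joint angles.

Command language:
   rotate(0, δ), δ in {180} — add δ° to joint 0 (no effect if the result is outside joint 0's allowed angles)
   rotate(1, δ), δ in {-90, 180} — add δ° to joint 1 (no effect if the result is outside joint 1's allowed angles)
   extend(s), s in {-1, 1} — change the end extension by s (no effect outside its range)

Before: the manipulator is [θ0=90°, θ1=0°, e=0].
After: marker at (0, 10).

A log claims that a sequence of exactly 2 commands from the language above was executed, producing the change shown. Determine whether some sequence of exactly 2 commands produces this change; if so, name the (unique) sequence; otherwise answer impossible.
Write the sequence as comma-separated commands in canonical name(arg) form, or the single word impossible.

t0: [θ0=90°, θ1=0°, e=0]
1. extend(1) → [θ0=90°, θ1=0°, e=1]
2. extend(1) → [θ0=90°, θ1=0°, e=2]
all 25 alternatives checked — unique.

extend(1), extend(1)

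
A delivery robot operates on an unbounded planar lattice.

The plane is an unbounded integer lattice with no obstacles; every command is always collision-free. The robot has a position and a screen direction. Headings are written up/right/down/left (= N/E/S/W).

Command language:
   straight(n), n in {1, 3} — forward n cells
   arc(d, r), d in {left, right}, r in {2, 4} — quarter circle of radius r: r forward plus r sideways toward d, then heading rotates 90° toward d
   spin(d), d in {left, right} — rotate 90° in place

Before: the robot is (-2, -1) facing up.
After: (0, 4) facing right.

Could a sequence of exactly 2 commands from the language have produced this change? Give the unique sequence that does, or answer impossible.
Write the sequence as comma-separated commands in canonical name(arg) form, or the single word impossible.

key: order matters: swapping straight(3) and arc(right, 2) lands elsewhere
t0: (-2, -1) facing up
1. straight(3) → (-2, 2) facing up
2. arc(right, 2) → (0, 4) facing right
uniquely the one of 64 2-step routes that fits.

straight(3), arc(right, 2)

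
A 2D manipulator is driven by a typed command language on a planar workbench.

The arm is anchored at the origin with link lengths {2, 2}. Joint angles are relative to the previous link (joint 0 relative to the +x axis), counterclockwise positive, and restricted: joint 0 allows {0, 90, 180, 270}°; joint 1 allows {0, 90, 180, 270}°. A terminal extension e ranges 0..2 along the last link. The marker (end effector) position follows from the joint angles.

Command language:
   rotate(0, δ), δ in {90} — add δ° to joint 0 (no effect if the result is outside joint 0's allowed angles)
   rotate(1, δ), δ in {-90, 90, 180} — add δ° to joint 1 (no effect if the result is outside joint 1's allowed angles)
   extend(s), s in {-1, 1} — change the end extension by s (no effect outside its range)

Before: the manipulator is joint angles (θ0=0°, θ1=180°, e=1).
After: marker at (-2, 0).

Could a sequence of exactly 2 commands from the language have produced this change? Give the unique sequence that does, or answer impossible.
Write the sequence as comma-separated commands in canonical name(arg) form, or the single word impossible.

begin: joint angles (θ0=0°, θ1=180°, e=1)
1. extend(1) → joint angles (θ0=0°, θ1=180°, e=2)
2. extend(1) → joint angles (θ0=0°, θ1=180°, e=2)
all 36 alternatives checked — unique.

extend(1), extend(1)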